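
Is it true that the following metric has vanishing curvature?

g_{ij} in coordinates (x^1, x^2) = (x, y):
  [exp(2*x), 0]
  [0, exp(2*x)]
Non-zero Christoffel symbols:
Γ^x_{x x} = 1
Γ^x_{y y} = -1
Γ^y_{x y} = 1
Ricci tensor: R_{xx} = 0, R_{xy} = 0, R_{yy} = 0
All R_{ij} vanish; in 2 dimensions the Riemann tensor is fully determined by the Ricci tensor, so R^i_{jkl} = 0: the metric is flat (curvilinear coordinates on flat space).
Yes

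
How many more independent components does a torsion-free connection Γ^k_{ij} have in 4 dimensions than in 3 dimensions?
Independent components in n dimensions: n × n(n+1)/2 = n^2(n+1)/2.
4D: 4 × 10 = 40
3D: 3 × 6 = 18
Difference = 40 - 18 = 22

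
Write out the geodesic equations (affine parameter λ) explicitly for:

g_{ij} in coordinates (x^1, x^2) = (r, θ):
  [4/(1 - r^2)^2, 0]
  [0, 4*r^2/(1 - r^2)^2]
Geodesic equation: d^2x^k/dλ^2 + Γ^k_{ij} (dx^i/dλ)(dx^j/dλ) = 0.
Non-zero Christoffel symbols:
Γ^r_{r r} = 2*r/(1 - r^2)
Γ^r_{θ θ} = (r^3 + r)/(r^2 - 1)
Γ^θ_{r θ} = (-r^2 - 1)/(r^3 - r)
Substituting (the symmetric pair Γ^k_{ij}, Γ^k_{ji} combines into a factor 2):
d^2r/dλ^2 + (2*r/(1 - r^2)) (dr/dλ)^2 + ((r^3 + r)/(r^2 - 1)) (dθ/dλ)^2 = 0
d^2θ/dλ^2 + ((-2*r^2 - 2)/(r^3 - r)) (dr/dλ)(dθ/dλ) = 0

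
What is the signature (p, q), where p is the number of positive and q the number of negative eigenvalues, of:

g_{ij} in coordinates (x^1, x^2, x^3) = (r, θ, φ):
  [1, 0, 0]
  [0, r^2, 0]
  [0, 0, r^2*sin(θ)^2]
The metric is diagonal, so its eigenvalues are the diagonal entries: 1, r^2, r^2*sin(θ)^2 (at a generic point, where coordinate-dependent entries are positive).
3 positive, 0 negative.
(3, 0) - Riemannian (positive definite)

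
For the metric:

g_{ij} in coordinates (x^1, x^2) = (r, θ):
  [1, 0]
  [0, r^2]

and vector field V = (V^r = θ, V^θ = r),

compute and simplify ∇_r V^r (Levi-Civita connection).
Non-zero Christoffel symbols:
Γ^r_{θ θ} = -r
Γ^θ_{r θ} = 1/r
∇_r V^r = ∂_r V^r + Γ^r_{r j} V^j
  = (0) + (0)(θ) + (0)(r)
  = 0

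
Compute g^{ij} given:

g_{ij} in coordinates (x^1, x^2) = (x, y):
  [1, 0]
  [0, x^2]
The metric is diagonal, so g^{ij} is diagonal with entries 1/g_{ii}: diag(1, 1/(x^2)).
g^{ij}:
  [1, 0]
  [0, 1/x^2]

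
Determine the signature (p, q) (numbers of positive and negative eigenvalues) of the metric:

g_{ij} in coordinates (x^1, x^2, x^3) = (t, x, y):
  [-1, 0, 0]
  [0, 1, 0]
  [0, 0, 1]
The metric is diagonal, so its eigenvalues are the diagonal entries: -1, 1, 1 (at a generic point, where coordinate-dependent entries are positive).
2 positive, 1 negative.
(2, 1) - Lorentzian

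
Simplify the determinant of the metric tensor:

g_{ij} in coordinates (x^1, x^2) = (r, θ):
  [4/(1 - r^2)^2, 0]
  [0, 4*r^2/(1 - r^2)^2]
For a 2×2 metric: det(g) = g_{11}·g_{22} - g_{12}·g_{21}
= (4/(1 - r^2)^2)·(4*r^2/(1 - r^2)^2) - (0)·(0)
= 16*r^2/(1 - r^2)^4 - 0
det(g) = 16*r^2/(1 - r^2)^4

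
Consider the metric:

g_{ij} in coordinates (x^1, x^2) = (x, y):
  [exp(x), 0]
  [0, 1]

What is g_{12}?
With x^1 = x, x^2 = y, g_{12} = g_{xy} is the row-1, column-2 entry of the matrix.
g_{12} = 0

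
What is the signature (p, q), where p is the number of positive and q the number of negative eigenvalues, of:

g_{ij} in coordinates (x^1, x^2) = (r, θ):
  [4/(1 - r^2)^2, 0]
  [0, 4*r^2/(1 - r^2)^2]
The metric is diagonal, so its eigenvalues are the diagonal entries: 4/(1 - r^2)^2, 4*r^2/(1 - r^2)^2 (at a generic point, where coordinate-dependent entries are positive).
2 positive, 0 negative.
(2, 0) - Riemannian (positive definite)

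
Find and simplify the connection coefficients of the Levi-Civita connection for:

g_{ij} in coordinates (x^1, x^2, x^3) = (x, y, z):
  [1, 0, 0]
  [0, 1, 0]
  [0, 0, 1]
Using Γ^k_{ij} = (1/2) g^{km} (∂_i g_{mj} + ∂_j g_{mi} - ∂_m g_{ij}); the metric is diagonal, so only the m = k term contributes.
Every metric component is constant, so all ∂_m g_{ij} = 0 and every Christoffel symbol vanishes.
All Christoffel symbols are zero.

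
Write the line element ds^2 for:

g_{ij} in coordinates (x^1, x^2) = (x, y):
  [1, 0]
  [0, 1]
ds^2 = g_{ij} dx^i dx^j; only the non-zero components contribute.
ds^2 = dx^2 + dy^2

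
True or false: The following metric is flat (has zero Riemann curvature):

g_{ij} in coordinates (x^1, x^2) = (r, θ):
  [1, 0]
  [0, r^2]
Non-zero Christoffel symbols:
Γ^r_{θ θ} = -r
Γ^θ_{r θ} = 1/r
Ricci tensor: R_{rr} = 0, R_{rθ} = 0, R_{θθ} = 0
All R_{ij} vanish; in 2 dimensions the Riemann tensor is fully determined by the Ricci tensor, so R^i_{jkl} = 0: the metric is flat (curvilinear coordinates on flat space).
True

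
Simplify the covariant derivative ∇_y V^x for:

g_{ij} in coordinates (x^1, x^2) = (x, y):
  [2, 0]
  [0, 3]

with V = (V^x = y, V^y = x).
All Christoffel symbols are zero.
∇_y V^x = ∂_y V^x + Γ^x_{y j} V^j
  = (1) + (0)(y) + (0)(x)
  = 1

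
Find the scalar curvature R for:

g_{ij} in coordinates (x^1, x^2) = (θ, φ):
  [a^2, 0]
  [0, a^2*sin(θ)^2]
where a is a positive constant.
Non-zero Christoffel symbols (Γ^k_{ij} = Γ^k_{ji}):
Γ^θ_{φ φ} = -sin(2*θ)/2
Γ^φ_{θ φ} = 1/tan(θ)
Ricci tensor (R_{ij} = R^k_{ikj}): R_{θθ} = 1, R_{θφ} = 0, R_{φφ} = sin(θ)^2
Inverse metric: g^{θθ} = 1/a^2, g^{φφ} = 1/(a^2*sin(θ)^2)
R = g^{ij} R_{ij} = (1/a^2)(1) + (1/(a^2*sin(θ)^2))(sin(θ)^2) = 2/a^2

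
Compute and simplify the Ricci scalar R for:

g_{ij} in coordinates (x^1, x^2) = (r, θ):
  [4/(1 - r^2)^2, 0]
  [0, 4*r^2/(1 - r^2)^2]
Non-zero Christoffel symbols (Γ^k_{ij} = Γ^k_{ji}):
Γ^r_{r r} = 2*r/(1 - r^2)
Γ^r_{θ θ} = (r^3 + r)/(r^2 - 1)
Γ^θ_{r θ} = (-r^2 - 1)/(r^3 - r)
Ricci tensor (R_{ij} = R^k_{ikj}): R_{rr} = -4/(r^2 - 1)^2, R_{rθ} = 0, R_{θθ} = -4*r^2/(r^2 - 1)^2
Inverse metric: g^{rr} = (1 - r^2)^2/4, g^{θθ} = (1 - r^2)^2/(4*r^2)
R = g^{ij} R_{ij} = ((1 - r^2)^2/4)(-4/(r^2 - 1)^2) + ((1 - r^2)^2/(4*r^2))(-4*r^2/(r^2 - 1)^2) = -2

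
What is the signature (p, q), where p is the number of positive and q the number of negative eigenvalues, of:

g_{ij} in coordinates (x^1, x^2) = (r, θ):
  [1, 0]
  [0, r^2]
The metric is diagonal, so its eigenvalues are the diagonal entries: 1, r^2 (at a generic point, where coordinate-dependent entries are positive).
2 positive, 0 negative.
(2, 0) - Riemannian (positive definite)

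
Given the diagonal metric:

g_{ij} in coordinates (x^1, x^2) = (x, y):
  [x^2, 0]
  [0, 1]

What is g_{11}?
With x^1 = x, x^2 = y, g_{11} = g_{xx} is the row-1, column-1 entry of the matrix.
g_{11} = x^2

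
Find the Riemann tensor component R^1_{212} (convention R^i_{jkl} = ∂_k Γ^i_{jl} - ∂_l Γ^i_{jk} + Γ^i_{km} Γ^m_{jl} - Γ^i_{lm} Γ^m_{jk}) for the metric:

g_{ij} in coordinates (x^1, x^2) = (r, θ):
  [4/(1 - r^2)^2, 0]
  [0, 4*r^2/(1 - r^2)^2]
Non-zero Christoffel symbols (Γ^k_{ij} = Γ^k_{ji}):
Γ^r_{r r} = 2*r/(1 - r^2)
Γ^r_{θ θ} = (r^3 + r)/(r^2 - 1)
Γ^θ_{r θ} = (-r^2 - 1)/(r^3 - r)
R^r_{θ r θ} = ∂_r Γ^r_{θ θ} - ∂_θ Γ^r_{θ r} + Γ^r_{r m} Γ^m_{θ θ} - Γ^r_{θ m} Γ^m_{θ r}
  = ((r^4 - 4*r^2 - 1)/(r^2 - 1)^2) - (0) + (-2*r^2*(r^2 + 1)/(r^2 - 1)^2) - (-(r^2 + 1)^2/(r^2 - 1)^2) = -4*r^2/(r^2 - 1)^2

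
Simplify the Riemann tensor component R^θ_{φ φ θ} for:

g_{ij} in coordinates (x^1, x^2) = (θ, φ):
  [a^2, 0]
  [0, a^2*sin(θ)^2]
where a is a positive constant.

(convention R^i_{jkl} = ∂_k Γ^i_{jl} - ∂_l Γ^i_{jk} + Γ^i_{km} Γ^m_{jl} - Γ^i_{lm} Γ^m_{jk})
Non-zero Christoffel symbols (Γ^k_{ij} = Γ^k_{ji}):
Γ^θ_{φ φ} = -sin(2*θ)/2
Γ^φ_{θ φ} = 1/tan(θ)
R^θ_{φ φ θ} = ∂_φ Γ^θ_{φ θ} - ∂_θ Γ^θ_{φ φ} + Γ^θ_{φ m} Γ^m_{φ θ} - Γ^θ_{θ m} Γ^m_{φ φ}
  = (0) - (-cos(2*θ)) + (-cos(θ)^2) - (0) = -sin(θ)^2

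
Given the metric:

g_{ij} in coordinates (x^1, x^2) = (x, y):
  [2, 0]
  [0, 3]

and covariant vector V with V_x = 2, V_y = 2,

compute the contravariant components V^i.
Inverse metric (diagonal): g^{xx} = 1/2, g^{yy} = 1/3
V^i = g^{ij} V_j:
V^x = (1/2)(2) + (0)(2) = 1
V^y = (0)(2) + (1/3)(2) = 2/3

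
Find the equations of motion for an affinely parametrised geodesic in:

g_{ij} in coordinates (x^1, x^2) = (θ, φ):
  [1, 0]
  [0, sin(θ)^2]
Geodesic equation: d^2x^k/dλ^2 + Γ^k_{ij} (dx^i/dλ)(dx^j/dλ) = 0.
Non-zero Christoffel symbols:
Γ^θ_{φ φ} = -sin(2*θ)/2
Γ^φ_{θ φ} = 1/tan(θ)
Substituting (the symmetric pair Γ^k_{ij}, Γ^k_{ji} combines into a factor 2):
d^2θ/dλ^2 - (sin(2*θ)/2) (dφ/dλ)^2 = 0
d^2φ/dλ^2 + (2/tan(θ)) (dθ/dλ)(dφ/dλ) = 0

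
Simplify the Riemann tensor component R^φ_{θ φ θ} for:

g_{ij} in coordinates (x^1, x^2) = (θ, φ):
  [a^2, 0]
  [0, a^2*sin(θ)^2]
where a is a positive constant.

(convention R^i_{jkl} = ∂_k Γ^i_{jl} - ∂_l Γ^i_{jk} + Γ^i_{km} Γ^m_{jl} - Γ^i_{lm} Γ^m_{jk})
Non-zero Christoffel symbols (Γ^k_{ij} = Γ^k_{ji}):
Γ^θ_{φ φ} = -sin(2*θ)/2
Γ^φ_{θ φ} = 1/tan(θ)
R^φ_{θ φ θ} = ∂_φ Γ^φ_{θ θ} - ∂_θ Γ^φ_{θ φ} + Γ^φ_{φ m} Γ^m_{θ θ} - Γ^φ_{θ m} Γ^m_{θ φ}
  = (0) - (-1/sin(θ)^2) + (0) - (1/tan(θ)^2) = 1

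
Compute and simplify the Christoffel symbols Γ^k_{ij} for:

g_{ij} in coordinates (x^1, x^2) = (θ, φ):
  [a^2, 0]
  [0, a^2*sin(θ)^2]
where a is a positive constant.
Using Γ^k_{ij} = (1/2) g^{km} (∂_i g_{mj} + ∂_j g_{mi} - ∂_m g_{ij}); the metric is diagonal, so only the m = k term contributes.
Non-zero symbols (using the symmetry Γ^k_{ij} = Γ^k_{ji}):
Γ^θ_{φ φ} = (1/2) g^{θθ} (∂_φ g_{θφ} + ∂_φ g_{θφ} - ∂_θ g_{φφ}) = (1/2)(1/a^2)((0) + (0) - (a^2*sin(2*θ))) = -sin(2*θ)/2
Γ^φ_{θ φ} = (1/2) g^{φφ} (∂_θ g_{φφ} + ∂_φ g_{φθ} - ∂_φ g_{θφ}) = (1/2)(1/(a^2*sin(θ)^2))((a^2*sin(2*θ)) + (0) - (0)) = 1/tan(θ)
All other Christoffel symbols are zero.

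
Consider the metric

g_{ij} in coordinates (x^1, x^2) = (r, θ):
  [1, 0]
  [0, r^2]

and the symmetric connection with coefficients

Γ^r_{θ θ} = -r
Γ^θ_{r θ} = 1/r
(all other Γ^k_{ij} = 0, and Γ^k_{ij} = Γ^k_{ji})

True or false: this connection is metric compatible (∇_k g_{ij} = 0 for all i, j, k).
Using ∇_k g_{ij} = ∂_k g_{ij} - Γ^m_{ki} g_{mj} - Γ^m_{kj} g_{im}:
e.g. ∇_r g_{θθ} = (2*r) - (r) - (r) = 0
Every component ∇_k g_{ij} vanishes: the connection is metric compatible.
True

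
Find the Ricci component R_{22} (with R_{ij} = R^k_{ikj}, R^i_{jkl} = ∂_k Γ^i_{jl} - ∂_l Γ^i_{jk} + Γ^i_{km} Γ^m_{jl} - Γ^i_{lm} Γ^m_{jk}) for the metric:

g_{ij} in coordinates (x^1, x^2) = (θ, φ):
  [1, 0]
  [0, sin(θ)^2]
Non-zero Christoffel symbols (Γ^k_{ij} = Γ^k_{ji}):
Γ^θ_{φ φ} = -sin(2*θ)/2
Γ^φ_{θ φ} = 1/tan(θ)
R^θ_{φ θ φ} = ∂_θ Γ^θ_{φ φ} - ∂_φ Γ^θ_{φ θ} + Γ^θ_{θ m} Γ^m_{φ φ} - Γ^θ_{φ m} Γ^m_{φ θ}
  = (-cos(2*θ)) - (0) + (0) - (-cos(θ)^2) = sin(θ)^2
R^φ_{φ φ φ} = 0 (a repeated index in an antisymmetric pair)
R_{φφ} = R^θ_{φ θ φ} + R^φ_{φ φ φ} = (sin(θ)^2) + (0) = sin(θ)^2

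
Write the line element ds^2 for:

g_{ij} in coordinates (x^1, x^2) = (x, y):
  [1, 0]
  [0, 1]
ds^2 = g_{ij} dx^i dx^j; only the non-zero components contribute.
ds^2 = dx^2 + dy^2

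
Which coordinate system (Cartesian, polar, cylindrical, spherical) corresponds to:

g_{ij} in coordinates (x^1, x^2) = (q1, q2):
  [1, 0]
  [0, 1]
All components are constant and the metric is the identity, i.e. orthonormal rectilinear coordinates.
Cartesian (2D) coordinates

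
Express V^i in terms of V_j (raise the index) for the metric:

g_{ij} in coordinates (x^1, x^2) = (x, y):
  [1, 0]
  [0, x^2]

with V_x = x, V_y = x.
Inverse metric (diagonal): g^{xx} = 1, g^{yy} = 1/x^2
V^i = g^{ij} V_j:
V^x = (1)(x) + (0)(x) = x
V^y = (0)(x) + (1/x^2)(x) = 1/x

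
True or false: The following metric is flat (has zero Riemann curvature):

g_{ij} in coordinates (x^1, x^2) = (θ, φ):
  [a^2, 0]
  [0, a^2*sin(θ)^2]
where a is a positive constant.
Non-zero Christoffel symbols:
Γ^θ_{φ φ} = -sin(2*θ)/2
Γ^φ_{θ φ} = 1/tan(θ)
Ricci tensor: R_{θθ} = 1, R_{θφ} = 0, R_{φφ} = sin(θ)^2
The Ricci tensor is non-zero, so the Riemann tensor is non-zero: not flat.
False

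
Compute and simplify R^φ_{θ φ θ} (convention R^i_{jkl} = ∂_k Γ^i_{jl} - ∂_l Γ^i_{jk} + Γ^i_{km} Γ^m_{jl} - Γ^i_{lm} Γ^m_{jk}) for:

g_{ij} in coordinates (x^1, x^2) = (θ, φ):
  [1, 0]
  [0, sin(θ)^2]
Non-zero Christoffel symbols (Γ^k_{ij} = Γ^k_{ji}):
Γ^θ_{φ φ} = -sin(2*θ)/2
Γ^φ_{θ φ} = 1/tan(θ)
R^φ_{θ φ θ} = ∂_φ Γ^φ_{θ θ} - ∂_θ Γ^φ_{θ φ} + Γ^φ_{φ m} Γ^m_{θ θ} - Γ^φ_{θ m} Γ^m_{θ φ}
  = (0) - (-1/sin(θ)^2) + (0) - (1/tan(θ)^2) = 1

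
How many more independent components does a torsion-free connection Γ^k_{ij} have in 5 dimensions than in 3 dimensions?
Independent components in n dimensions: n × n(n+1)/2 = n^2(n+1)/2.
5D: 5 × 15 = 75
3D: 3 × 6 = 18
Difference = 75 - 18 = 57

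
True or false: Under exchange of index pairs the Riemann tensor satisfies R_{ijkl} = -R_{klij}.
The pair-exchange symmetry has a plus sign: R_{ijkl} = +R_{klij}.
False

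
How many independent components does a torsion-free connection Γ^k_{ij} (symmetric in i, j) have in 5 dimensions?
Γ^k_{ij} has n choices for the upper index and n(n+1)/2 independent symmetric lower index pairs.
Total = 5 × 5×6/2 = 5 × 15 = 75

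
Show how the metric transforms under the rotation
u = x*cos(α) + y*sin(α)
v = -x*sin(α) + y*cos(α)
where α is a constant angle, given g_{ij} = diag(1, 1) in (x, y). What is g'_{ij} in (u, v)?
Invert the transformation: x = u*cos(α) - v*sin(α), y = u*sin(α) + v*cos(α)
g'_{ij} = (∂x^k/∂x'^i)(∂x^l/∂x'^j) g_{kl}; with g_{kl} = δ_{kl} this is Σ_k (∂x^k/∂x'^i)(∂x^k/∂x'^j).
Jacobian: ∂x/∂u = cos(α), ∂x/∂v = -sin(α), ∂y/∂u = sin(α), ∂y/∂v = cos(α)
g'_{uu} = (cos(α))(cos(α)) + (sin(α))(sin(α)) = 1
g'_{uv} = (cos(α))(-sin(α)) + (sin(α))(cos(α)) = 0
g'_{vv} = (-sin(α))(-sin(α)) + (cos(α))(cos(α)) = 1
g'_{ij} = diag(1, 1)
The Euclidean metric is invariant under rotations.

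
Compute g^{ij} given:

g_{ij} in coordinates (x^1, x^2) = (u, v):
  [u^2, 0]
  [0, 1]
The metric is diagonal, so g^{ij} is diagonal with entries 1/g_{ii}: diag(1/(u^2), 1).
g^{ij}:
  [1/u^2, 0]
  [0, 1]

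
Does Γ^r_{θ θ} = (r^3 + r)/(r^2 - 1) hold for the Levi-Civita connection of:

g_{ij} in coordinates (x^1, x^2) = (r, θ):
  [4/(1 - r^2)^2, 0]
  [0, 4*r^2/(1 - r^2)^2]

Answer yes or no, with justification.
Γ^r_{θ θ} = (1/2) g^{rr} (∂_θ g_{rθ} + ∂_θ g_{rθ} - ∂_r g_{θθ}) = (1/2)((1 - r^2)^2/4)((0) + (0) - (-8*(r^3 + r)/(r^2 - 1)^3)) = (r^3 + r)/(r^2 - 1)
This equals the proposed value (r^3 + r)/(r^2 - 1).
Yes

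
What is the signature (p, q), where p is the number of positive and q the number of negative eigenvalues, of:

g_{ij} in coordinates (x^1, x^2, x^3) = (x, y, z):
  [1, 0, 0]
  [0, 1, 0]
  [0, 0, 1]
The metric is diagonal, so its eigenvalues are the diagonal entries: 1, 1, 1 (at a generic point, where coordinate-dependent entries are positive).
3 positive, 0 negative.
(3, 0) - Riemannian (positive definite)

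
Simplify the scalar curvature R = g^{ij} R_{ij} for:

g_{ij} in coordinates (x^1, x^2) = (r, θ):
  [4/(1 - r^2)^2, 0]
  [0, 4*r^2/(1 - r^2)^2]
Non-zero Christoffel symbols (Γ^k_{ij} = Γ^k_{ji}):
Γ^r_{r r} = 2*r/(1 - r^2)
Γ^r_{θ θ} = (r^3 + r)/(r^2 - 1)
Γ^θ_{r θ} = (-r^2 - 1)/(r^3 - r)
Ricci tensor (R_{ij} = R^k_{ikj}): R_{rr} = -4/(r^2 - 1)^2, R_{rθ} = 0, R_{θθ} = -4*r^2/(r^2 - 1)^2
Inverse metric: g^{rr} = (1 - r^2)^2/4, g^{θθ} = (1 - r^2)^2/(4*r^2)
R = g^{ij} R_{ij} = ((1 - r^2)^2/4)(-4/(r^2 - 1)^2) + ((1 - r^2)^2/(4*r^2))(-4*r^2/(r^2 - 1)^2) = -2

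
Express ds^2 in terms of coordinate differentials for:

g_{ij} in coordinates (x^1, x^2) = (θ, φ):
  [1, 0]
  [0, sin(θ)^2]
ds^2 = g_{ij} dx^i dx^j; only the non-zero components contribute.
ds^2 = dθ^2 + sin(θ)^2 dφ^2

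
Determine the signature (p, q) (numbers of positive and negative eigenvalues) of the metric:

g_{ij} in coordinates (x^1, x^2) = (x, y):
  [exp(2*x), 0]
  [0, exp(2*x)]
The metric is diagonal, so its eigenvalues are the diagonal entries: exp(2*x), exp(2*x) (at a generic point, where coordinate-dependent entries are positive).
2 positive, 0 negative.
(2, 0) - Riemannian (positive definite)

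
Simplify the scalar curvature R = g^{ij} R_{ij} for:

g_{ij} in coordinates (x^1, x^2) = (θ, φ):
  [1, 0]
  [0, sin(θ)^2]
Non-zero Christoffel symbols (Γ^k_{ij} = Γ^k_{ji}):
Γ^θ_{φ φ} = -sin(2*θ)/2
Γ^φ_{θ φ} = 1/tan(θ)
Ricci tensor (R_{ij} = R^k_{ikj}): R_{θθ} = 1, R_{θφ} = 0, R_{φφ} = sin(θ)^2
Inverse metric: g^{θθ} = 1, g^{φφ} = 1/sin(θ)^2
R = g^{ij} R_{ij} = (1)(1) + (1/sin(θ)^2)(sin(θ)^2) = 2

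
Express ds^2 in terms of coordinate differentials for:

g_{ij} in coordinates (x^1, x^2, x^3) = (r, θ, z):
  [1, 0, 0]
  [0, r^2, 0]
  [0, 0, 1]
ds^2 = g_{ij} dx^i dx^j; only the non-zero components contribute.
ds^2 = dr^2 + r^2 dθ^2 + dz^2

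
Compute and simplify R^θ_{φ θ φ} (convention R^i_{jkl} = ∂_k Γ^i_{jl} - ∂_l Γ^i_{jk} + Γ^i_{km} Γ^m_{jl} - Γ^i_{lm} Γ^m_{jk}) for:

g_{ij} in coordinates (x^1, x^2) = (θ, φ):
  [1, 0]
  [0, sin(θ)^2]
Non-zero Christoffel symbols (Γ^k_{ij} = Γ^k_{ji}):
Γ^θ_{φ φ} = -sin(2*θ)/2
Γ^φ_{θ φ} = 1/tan(θ)
R^θ_{φ θ φ} = ∂_θ Γ^θ_{φ φ} - ∂_φ Γ^θ_{φ θ} + Γ^θ_{θ m} Γ^m_{φ φ} - Γ^θ_{φ m} Γ^m_{φ θ}
  = (-cos(2*θ)) - (0) + (0) - (-cos(θ)^2) = sin(θ)^2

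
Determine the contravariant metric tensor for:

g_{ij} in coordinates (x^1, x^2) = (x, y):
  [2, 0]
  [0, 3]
The metric is diagonal, so g^{ij} is diagonal with entries 1/g_{ii}: diag(1/2, 1/3).
g^{ij}:
  [1/2, 0]
  [0, 1/3]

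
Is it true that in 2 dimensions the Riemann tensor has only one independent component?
The number of independent components is n^2(n^2-1)/12 = 4·3/12 = 1 for n = 2 (e.g. R_{1212}).
Yes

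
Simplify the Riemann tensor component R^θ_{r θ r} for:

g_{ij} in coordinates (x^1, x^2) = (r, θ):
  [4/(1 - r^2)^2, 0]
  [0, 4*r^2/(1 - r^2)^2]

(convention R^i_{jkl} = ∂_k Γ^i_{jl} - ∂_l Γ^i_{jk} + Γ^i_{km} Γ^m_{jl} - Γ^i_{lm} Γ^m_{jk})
Non-zero Christoffel symbols (Γ^k_{ij} = Γ^k_{ji}):
Γ^r_{r r} = 2*r/(1 - r^2)
Γ^r_{θ θ} = (r^3 + r)/(r^2 - 1)
Γ^θ_{r θ} = (-r^2 - 1)/(r^3 - r)
R^θ_{r θ r} = ∂_θ Γ^θ_{r r} - ∂_r Γ^θ_{r θ} + Γ^θ_{θ m} Γ^m_{r r} - Γ^θ_{r m} Γ^m_{r θ}
  = (0) - ((r^4 + 4*r^2 - 1)/(r^3 - r)^2) + (2*(r^2 + 1)/(r^2 - 1)^2) - ((r^2 + 1)^2/(r^3 - r)^2) = -4/(r^2 - 1)^2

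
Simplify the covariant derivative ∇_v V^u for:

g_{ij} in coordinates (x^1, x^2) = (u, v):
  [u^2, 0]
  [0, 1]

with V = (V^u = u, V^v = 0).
Non-zero Christoffel symbols:
Γ^u_{u u} = 1/u
∇_v V^u = ∂_v V^u + Γ^u_{v j} V^j
  = (0) + (0)(u) + (0)(0)
  = 0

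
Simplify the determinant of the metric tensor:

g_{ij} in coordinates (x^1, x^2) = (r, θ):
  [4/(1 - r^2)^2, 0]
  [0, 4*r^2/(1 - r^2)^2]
For a 2×2 metric: det(g) = g_{11}·g_{22} - g_{12}·g_{21}
= (4/(1 - r^2)^2)·(4*r^2/(1 - r^2)^2) - (0)·(0)
= 16*r^2/(1 - r^2)^4 - 0
det(g) = 16*r^2/(1 - r^2)^4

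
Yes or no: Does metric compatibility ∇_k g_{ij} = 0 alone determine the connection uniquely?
One also needs vanishing torsion; metric compatibility plus torsion-freeness singles out the Levi-Civita connection.
No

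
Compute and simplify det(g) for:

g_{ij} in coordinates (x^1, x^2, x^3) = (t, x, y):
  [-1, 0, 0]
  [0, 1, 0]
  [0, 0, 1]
Diagonal metric: det(g) = g_{11}·g_{22}·g_{33}
= (-1)·(1)·(1)
det(g) = -1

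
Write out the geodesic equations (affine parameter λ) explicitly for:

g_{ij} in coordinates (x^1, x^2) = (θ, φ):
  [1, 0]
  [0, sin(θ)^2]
Geodesic equation: d^2x^k/dλ^2 + Γ^k_{ij} (dx^i/dλ)(dx^j/dλ) = 0.
Non-zero Christoffel symbols:
Γ^θ_{φ φ} = -sin(2*θ)/2
Γ^φ_{θ φ} = 1/tan(θ)
Substituting (the symmetric pair Γ^k_{ij}, Γ^k_{ji} combines into a factor 2):
d^2θ/dλ^2 - (sin(2*θ)/2) (dφ/dλ)^2 = 0
d^2φ/dλ^2 + (2/tan(θ)) (dθ/dλ)(dφ/dλ) = 0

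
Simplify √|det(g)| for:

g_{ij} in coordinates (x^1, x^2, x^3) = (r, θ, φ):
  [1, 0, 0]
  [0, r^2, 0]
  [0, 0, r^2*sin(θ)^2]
det(g) = r^4*sin(θ)^2
√|det(g)| = r^2*sin(θ) (taking 0 < θ < π so that |sin(θ)| = sin(θ))
Volume element: dV = r^2*sin(θ) dr dθ dφ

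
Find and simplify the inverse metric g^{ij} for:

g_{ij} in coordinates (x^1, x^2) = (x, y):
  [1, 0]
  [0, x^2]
The metric is diagonal, so g^{ij} is diagonal with entries 1/g_{ii}: diag(1, 1/(x^2)).
g^{ij}:
  [1, 0]
  [0, 1/x^2]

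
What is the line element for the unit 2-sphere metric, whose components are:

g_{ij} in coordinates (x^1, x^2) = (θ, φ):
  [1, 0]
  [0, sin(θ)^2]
ds^2 = g_{ij} dx^i dx^j; only the non-zero components contribute.
ds^2 = dθ^2 + sin(θ)^2 dφ^2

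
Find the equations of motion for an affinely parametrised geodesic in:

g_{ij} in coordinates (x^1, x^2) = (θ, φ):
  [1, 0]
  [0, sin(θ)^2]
Geodesic equation: d^2x^k/dλ^2 + Γ^k_{ij} (dx^i/dλ)(dx^j/dλ) = 0.
Non-zero Christoffel symbols:
Γ^θ_{φ φ} = -sin(2*θ)/2
Γ^φ_{θ φ} = 1/tan(θ)
Substituting (the symmetric pair Γ^k_{ij}, Γ^k_{ji} combines into a factor 2):
d^2θ/dλ^2 - (sin(2*θ)/2) (dφ/dλ)^2 = 0
d^2φ/dλ^2 + (2/tan(θ)) (dθ/dλ)(dφ/dλ) = 0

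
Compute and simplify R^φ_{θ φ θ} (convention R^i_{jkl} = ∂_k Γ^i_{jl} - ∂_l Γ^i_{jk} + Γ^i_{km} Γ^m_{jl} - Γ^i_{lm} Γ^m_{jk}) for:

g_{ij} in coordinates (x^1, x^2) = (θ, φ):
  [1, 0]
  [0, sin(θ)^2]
Non-zero Christoffel symbols (Γ^k_{ij} = Γ^k_{ji}):
Γ^θ_{φ φ} = -sin(2*θ)/2
Γ^φ_{θ φ} = 1/tan(θ)
R^φ_{θ φ θ} = ∂_φ Γ^φ_{θ θ} - ∂_θ Γ^φ_{θ φ} + Γ^φ_{φ m} Γ^m_{θ θ} - Γ^φ_{θ m} Γ^m_{θ φ}
  = (0) - (-1/sin(θ)^2) + (0) - (1/tan(θ)^2) = 1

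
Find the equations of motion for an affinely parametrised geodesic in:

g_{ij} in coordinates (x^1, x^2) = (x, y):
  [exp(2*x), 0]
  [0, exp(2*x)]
Geodesic equation: d^2x^k/dλ^2 + Γ^k_{ij} (dx^i/dλ)(dx^j/dλ) = 0.
Non-zero Christoffel symbols:
Γ^x_{x x} = 1
Γ^x_{y y} = -1
Γ^y_{x y} = 1
Substituting (the symmetric pair Γ^k_{ij}, Γ^k_{ji} combines into a factor 2):
d^2x/dλ^2 + (dx/dλ)^2 - (dy/dλ)^2 = 0
d^2y/dλ^2 + 2 (dx/dλ)(dy/dλ) = 0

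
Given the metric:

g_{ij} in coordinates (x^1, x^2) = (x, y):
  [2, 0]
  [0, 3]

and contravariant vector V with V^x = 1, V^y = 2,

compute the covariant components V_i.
V_i = g_{ij} V^j:
V_x = (2)(1) + (0)(2) = 2
V_y = (0)(1) + (3)(2) = 6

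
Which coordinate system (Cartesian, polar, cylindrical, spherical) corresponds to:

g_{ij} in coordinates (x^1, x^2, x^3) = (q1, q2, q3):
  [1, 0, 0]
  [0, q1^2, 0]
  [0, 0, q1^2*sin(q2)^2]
The line element ds^2 = dq1^2 + q1^2 dq2^2 + q1^2 sin(q2)^2 dq3^2 is dr^2 + r^2 dθ^2 + r^2 sin(θ)^2 dφ^2 with q1 = r, q2 = θ, q3 = φ.
spherical coordinates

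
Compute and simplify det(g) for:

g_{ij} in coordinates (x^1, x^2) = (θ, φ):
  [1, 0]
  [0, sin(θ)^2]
For a 2×2 metric: det(g) = g_{11}·g_{22} - g_{12}·g_{21}
= (1)·(sin(θ)^2) - (0)·(0)
= sin(θ)^2 - 0
det(g) = sin(θ)^2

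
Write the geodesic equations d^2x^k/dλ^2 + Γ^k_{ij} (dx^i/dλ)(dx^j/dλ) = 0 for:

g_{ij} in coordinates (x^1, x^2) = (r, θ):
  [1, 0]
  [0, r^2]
Geodesic equation: d^2x^k/dλ^2 + Γ^k_{ij} (dx^i/dλ)(dx^j/dλ) = 0.
Non-zero Christoffel symbols:
Γ^r_{θ θ} = -r
Γ^θ_{r θ} = 1/r
Substituting (the symmetric pair Γ^k_{ij}, Γ^k_{ji} combines into a factor 2):
d^2r/dλ^2 - r (dθ/dλ)^2 = 0
d^2θ/dλ^2 + (2/r) (dr/dλ)(dθ/dλ) = 0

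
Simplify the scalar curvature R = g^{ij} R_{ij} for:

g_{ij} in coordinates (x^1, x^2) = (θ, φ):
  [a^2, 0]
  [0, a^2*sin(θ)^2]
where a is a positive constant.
Non-zero Christoffel symbols (Γ^k_{ij} = Γ^k_{ji}):
Γ^θ_{φ φ} = -sin(2*θ)/2
Γ^φ_{θ φ} = 1/tan(θ)
Ricci tensor (R_{ij} = R^k_{ikj}): R_{θθ} = 1, R_{θφ} = 0, R_{φφ} = sin(θ)^2
Inverse metric: g^{θθ} = 1/a^2, g^{φφ} = 1/(a^2*sin(θ)^2)
R = g^{ij} R_{ij} = (1/a^2)(1) + (1/(a^2*sin(θ)^2))(sin(θ)^2) = 2/a^2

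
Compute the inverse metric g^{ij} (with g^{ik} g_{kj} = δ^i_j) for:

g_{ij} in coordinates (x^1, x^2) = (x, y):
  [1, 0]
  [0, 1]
The metric is diagonal, so g^{ij} is diagonal with entries 1/g_{ii}: diag(1, 1).
g^{ij}:
  [1, 0]
  [0, 1]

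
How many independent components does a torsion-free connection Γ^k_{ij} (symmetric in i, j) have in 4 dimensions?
Γ^k_{ij} has n choices for the upper index and n(n+1)/2 independent symmetric lower index pairs.
Total = 4 × 4×5/2 = 4 × 10 = 40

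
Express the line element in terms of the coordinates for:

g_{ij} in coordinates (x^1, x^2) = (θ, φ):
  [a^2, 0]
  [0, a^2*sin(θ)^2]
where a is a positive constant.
ds^2 = g_{ij} dx^i dx^j; only the non-zero components contribute.
ds^2 = a^2 dθ^2 + a^2*sin(θ)^2 dφ^2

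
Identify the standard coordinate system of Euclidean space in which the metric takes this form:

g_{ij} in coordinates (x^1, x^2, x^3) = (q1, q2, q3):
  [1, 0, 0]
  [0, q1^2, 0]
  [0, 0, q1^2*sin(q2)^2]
The line element ds^2 = dq1^2 + q1^2 dq2^2 + q1^2 sin(q2)^2 dq3^2 is dr^2 + r^2 dθ^2 + r^2 sin(θ)^2 dφ^2 with q1 = r, q2 = θ, q3 = φ.
spherical coordinates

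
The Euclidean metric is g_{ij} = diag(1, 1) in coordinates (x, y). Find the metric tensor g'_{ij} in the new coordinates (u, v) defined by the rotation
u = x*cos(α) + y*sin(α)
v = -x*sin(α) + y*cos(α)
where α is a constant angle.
Invert the transformation: x = u*cos(α) - v*sin(α), y = u*sin(α) + v*cos(α)
g'_{ij} = (∂x^k/∂x'^i)(∂x^l/∂x'^j) g_{kl}; with g_{kl} = δ_{kl} this is Σ_k (∂x^k/∂x'^i)(∂x^k/∂x'^j).
Jacobian: ∂x/∂u = cos(α), ∂x/∂v = -sin(α), ∂y/∂u = sin(α), ∂y/∂v = cos(α)
g'_{uu} = (cos(α))(cos(α)) + (sin(α))(sin(α)) = 1
g'_{uv} = (cos(α))(-sin(α)) + (sin(α))(cos(α)) = 0
g'_{vv} = (-sin(α))(-sin(α)) + (cos(α))(cos(α)) = 1
g'_{ij} = diag(1, 1)
The Euclidean metric is invariant under rotations.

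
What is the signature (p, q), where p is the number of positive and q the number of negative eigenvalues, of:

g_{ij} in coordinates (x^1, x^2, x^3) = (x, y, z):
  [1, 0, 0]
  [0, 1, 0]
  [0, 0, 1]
The metric is diagonal, so its eigenvalues are the diagonal entries: 1, 1, 1 (at a generic point, where coordinate-dependent entries are positive).
3 positive, 0 negative.
(3, 0) - Riemannian (positive definite)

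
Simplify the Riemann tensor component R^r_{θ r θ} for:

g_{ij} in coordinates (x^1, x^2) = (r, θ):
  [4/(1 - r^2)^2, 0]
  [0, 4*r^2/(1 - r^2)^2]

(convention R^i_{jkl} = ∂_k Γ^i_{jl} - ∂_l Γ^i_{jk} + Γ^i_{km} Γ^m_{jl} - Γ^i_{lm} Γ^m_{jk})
Non-zero Christoffel symbols (Γ^k_{ij} = Γ^k_{ji}):
Γ^r_{r r} = 2*r/(1 - r^2)
Γ^r_{θ θ} = (r^3 + r)/(r^2 - 1)
Γ^θ_{r θ} = (-r^2 - 1)/(r^3 - r)
R^r_{θ r θ} = ∂_r Γ^r_{θ θ} - ∂_θ Γ^r_{θ r} + Γ^r_{r m} Γ^m_{θ θ} - Γ^r_{θ m} Γ^m_{θ r}
  = ((r^4 - 4*r^2 - 1)/(r^2 - 1)^2) - (0) + (-2*r^2*(r^2 + 1)/(r^2 - 1)^2) - (-(r^2 + 1)^2/(r^2 - 1)^2) = -4*r^2/(r^2 - 1)^2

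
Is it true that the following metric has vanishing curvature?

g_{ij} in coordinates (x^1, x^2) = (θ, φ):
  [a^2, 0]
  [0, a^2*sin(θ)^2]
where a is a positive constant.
Non-zero Christoffel symbols:
Γ^θ_{φ φ} = -sin(2*θ)/2
Γ^φ_{θ φ} = 1/tan(θ)
Ricci tensor: R_{θθ} = 1, R_{θφ} = 0, R_{φφ} = sin(θ)^2
The Ricci tensor is non-zero, so the Riemann tensor is non-zero: not flat.
No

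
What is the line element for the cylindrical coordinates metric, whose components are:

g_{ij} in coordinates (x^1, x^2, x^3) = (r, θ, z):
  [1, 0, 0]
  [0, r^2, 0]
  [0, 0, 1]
ds^2 = g_{ij} dx^i dx^j; only the non-zero components contribute.
ds^2 = dr^2 + r^2 dθ^2 + dz^2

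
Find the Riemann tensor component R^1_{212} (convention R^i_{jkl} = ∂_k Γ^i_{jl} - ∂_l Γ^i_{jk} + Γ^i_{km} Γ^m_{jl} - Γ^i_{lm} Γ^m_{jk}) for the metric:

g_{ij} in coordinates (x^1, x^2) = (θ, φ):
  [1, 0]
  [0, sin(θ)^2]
Non-zero Christoffel symbols (Γ^k_{ij} = Γ^k_{ji}):
Γ^θ_{φ φ} = -sin(2*θ)/2
Γ^φ_{θ φ} = 1/tan(θ)
R^θ_{φ θ φ} = ∂_θ Γ^θ_{φ φ} - ∂_φ Γ^θ_{φ θ} + Γ^θ_{θ m} Γ^m_{φ φ} - Γ^θ_{φ m} Γ^m_{φ θ}
  = (-cos(2*θ)) - (0) + (0) - (-cos(θ)^2) = sin(θ)^2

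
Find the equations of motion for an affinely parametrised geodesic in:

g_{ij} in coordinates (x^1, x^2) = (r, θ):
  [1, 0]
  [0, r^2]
Geodesic equation: d^2x^k/dλ^2 + Γ^k_{ij} (dx^i/dλ)(dx^j/dλ) = 0.
Non-zero Christoffel symbols:
Γ^r_{θ θ} = -r
Γ^θ_{r θ} = 1/r
Substituting (the symmetric pair Γ^k_{ij}, Γ^k_{ji} combines into a factor 2):
d^2r/dλ^2 - r (dθ/dλ)^2 = 0
d^2θ/dλ^2 + (2/r) (dr/dλ)(dθ/dλ) = 0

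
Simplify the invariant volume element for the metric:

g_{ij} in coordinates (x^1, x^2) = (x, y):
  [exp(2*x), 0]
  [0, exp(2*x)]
det(g) = exp(4*x)
√|det(g)| = exp(2*x)
Volume element: dV = exp(2*x) dx dy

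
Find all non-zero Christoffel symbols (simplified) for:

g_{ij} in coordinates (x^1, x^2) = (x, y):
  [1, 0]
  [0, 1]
Using Γ^k_{ij} = (1/2) g^{km} (∂_i g_{mj} + ∂_j g_{mi} - ∂_m g_{ij}); the metric is diagonal, so only the m = k term contributes.
Every metric component is constant, so all ∂_m g_{ij} = 0 and every Christoffel symbol vanishes.
All Christoffel symbols are zero.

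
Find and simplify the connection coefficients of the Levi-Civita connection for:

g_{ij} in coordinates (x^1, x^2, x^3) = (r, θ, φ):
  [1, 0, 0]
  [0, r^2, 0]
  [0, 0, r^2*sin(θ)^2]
Using Γ^k_{ij} = (1/2) g^{km} (∂_i g_{mj} + ∂_j g_{mi} - ∂_m g_{ij}); the metric is diagonal, so only the m = k term contributes.
Non-zero symbols (using the symmetry Γ^k_{ij} = Γ^k_{ji}):
Γ^r_{θ θ} = (1/2) g^{rr} (∂_θ g_{rθ} + ∂_θ g_{rθ} - ∂_r g_{θθ}) = (1/2)(1)((0) + (0) - (2*r)) = -r
Γ^r_{φ φ} = (1/2) g^{rr} (∂_φ g_{rφ} + ∂_φ g_{rφ} - ∂_r g_{φφ}) = (1/2)(1)((0) + (0) - (2*r*sin(θ)^2)) = -r*sin(θ)^2
Γ^θ_{r θ} = (1/2) g^{θθ} (∂_r g_{θθ} + ∂_θ g_{θr} - ∂_θ g_{rθ}) = (1/2)(1/r^2)((2*r) + (0) - (0)) = 1/r
Γ^θ_{φ φ} = (1/2) g^{θθ} (∂_φ g_{θφ} + ∂_φ g_{θφ} - ∂_θ g_{φφ}) = (1/2)(1/r^2)((0) + (0) - (r^2*sin(2*θ))) = -sin(2*θ)/2
Γ^φ_{r φ} = (1/2) g^{φφ} (∂_r g_{φφ} + ∂_φ g_{φr} - ∂_φ g_{rφ}) = (1/2)(1/(r^2*sin(θ)^2))((2*r*sin(θ)^2) + (0) - (0)) = 1/r
Γ^φ_{θ φ} = (1/2) g^{φφ} (∂_θ g_{φφ} + ∂_φ g_{φθ} - ∂_φ g_{θφ}) = (1/2)(1/(r^2*sin(θ)^2))((r^2*sin(2*θ)) + (0) - (0)) = 1/tan(θ)
All other Christoffel symbols are zero.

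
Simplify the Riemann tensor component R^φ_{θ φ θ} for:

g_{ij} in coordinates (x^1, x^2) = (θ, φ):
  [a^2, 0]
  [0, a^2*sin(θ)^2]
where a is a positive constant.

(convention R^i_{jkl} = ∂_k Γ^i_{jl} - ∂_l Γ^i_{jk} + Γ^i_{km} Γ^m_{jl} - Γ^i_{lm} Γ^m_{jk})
Non-zero Christoffel symbols (Γ^k_{ij} = Γ^k_{ji}):
Γ^θ_{φ φ} = -sin(2*θ)/2
Γ^φ_{θ φ} = 1/tan(θ)
R^φ_{θ φ θ} = ∂_φ Γ^φ_{θ θ} - ∂_θ Γ^φ_{θ φ} + Γ^φ_{φ m} Γ^m_{θ θ} - Γ^φ_{θ m} Γ^m_{θ φ}
  = (0) - (-1/sin(θ)^2) + (0) - (1/tan(θ)^2) = 1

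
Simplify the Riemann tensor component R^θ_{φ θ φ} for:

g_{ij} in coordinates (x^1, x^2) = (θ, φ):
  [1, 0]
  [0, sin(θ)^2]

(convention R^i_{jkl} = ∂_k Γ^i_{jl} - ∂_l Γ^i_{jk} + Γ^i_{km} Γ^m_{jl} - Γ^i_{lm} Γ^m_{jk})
Non-zero Christoffel symbols (Γ^k_{ij} = Γ^k_{ji}):
Γ^θ_{φ φ} = -sin(2*θ)/2
Γ^φ_{θ φ} = 1/tan(θ)
R^θ_{φ θ φ} = ∂_θ Γ^θ_{φ φ} - ∂_φ Γ^θ_{φ θ} + Γ^θ_{θ m} Γ^m_{φ φ} - Γ^θ_{φ m} Γ^m_{φ θ}
  = (-cos(2*θ)) - (0) + (0) - (-cos(θ)^2) = sin(θ)^2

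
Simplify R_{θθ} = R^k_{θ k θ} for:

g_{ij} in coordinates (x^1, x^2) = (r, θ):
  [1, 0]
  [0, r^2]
Non-zero Christoffel symbols (Γ^k_{ij} = Γ^k_{ji}):
Γ^r_{θ θ} = -r
Γ^θ_{r θ} = 1/r
R^r_{θ r θ} = ∂_r Γ^r_{θ θ} - ∂_θ Γ^r_{θ r} + Γ^r_{r m} Γ^m_{θ θ} - Γ^r_{θ m} Γ^m_{θ r}
  = (-1) - (0) + (0) - (-1) = 0
R^θ_{θ θ θ} = 0 (a repeated index in an antisymmetric pair)
R_{θθ} = R^r_{θ r θ} + R^θ_{θ θ θ} = (0) + (0) = 0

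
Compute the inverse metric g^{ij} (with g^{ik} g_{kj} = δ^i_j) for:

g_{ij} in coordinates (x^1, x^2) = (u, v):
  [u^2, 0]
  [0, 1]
The metric is diagonal, so g^{ij} is diagonal with entries 1/g_{ii}: diag(1/(u^2), 1).
g^{ij}:
  [1/u^2, 0]
  [0, 1]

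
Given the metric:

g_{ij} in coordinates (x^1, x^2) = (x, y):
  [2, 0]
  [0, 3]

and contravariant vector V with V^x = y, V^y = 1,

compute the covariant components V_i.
V_i = g_{ij} V^j:
V_x = (2)(y) + (0)(1) = 2*y
V_y = (0)(y) + (3)(1) = 3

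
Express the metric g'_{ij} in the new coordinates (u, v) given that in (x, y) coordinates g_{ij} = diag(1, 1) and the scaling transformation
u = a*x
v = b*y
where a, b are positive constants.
Invert the transformation: x = u/a, y = v/b
g'_{ij} = (∂x^k/∂x'^i)(∂x^l/∂x'^j) g_{kl}; with g_{kl} = δ_{kl} this is Σ_k (∂x^k/∂x'^i)(∂x^k/∂x'^j).
Jacobian: ∂x/∂u = 1/a, ∂x/∂v = 0, ∂y/∂u = 0, ∂y/∂v = 1/b
g'_{uu} = (1/a)(1/a) + (0)(0) = 1/a^2
g'_{uv} = (1/a)(0) + (0)(1/b) = 0
g'_{vv} = (0)(0) + (1/b)(1/b) = 1/b^2
g'_{ij} = diag(1/a^2, 1/b^2)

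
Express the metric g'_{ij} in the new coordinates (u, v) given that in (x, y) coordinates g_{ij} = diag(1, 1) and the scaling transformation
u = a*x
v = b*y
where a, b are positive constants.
Invert the transformation: x = u/a, y = v/b
g'_{ij} = (∂x^k/∂x'^i)(∂x^l/∂x'^j) g_{kl}; with g_{kl} = δ_{kl} this is Σ_k (∂x^k/∂x'^i)(∂x^k/∂x'^j).
Jacobian: ∂x/∂u = 1/a, ∂x/∂v = 0, ∂y/∂u = 0, ∂y/∂v = 1/b
g'_{uu} = (1/a)(1/a) + (0)(0) = 1/a^2
g'_{uv} = (1/a)(0) + (0)(1/b) = 0
g'_{vv} = (0)(0) + (1/b)(1/b) = 1/b^2
g'_{ij} = diag(1/a^2, 1/b^2)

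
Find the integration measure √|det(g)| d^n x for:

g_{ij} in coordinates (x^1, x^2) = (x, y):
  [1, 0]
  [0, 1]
det(g) = 1
√|det(g)| = 1
Volume element: dV = 1 dx dy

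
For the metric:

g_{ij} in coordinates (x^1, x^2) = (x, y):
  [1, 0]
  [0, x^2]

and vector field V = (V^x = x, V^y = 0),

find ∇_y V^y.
Non-zero Christoffel symbols:
Γ^x_{y y} = -x
Γ^y_{x y} = 1/x
∇_y V^y = ∂_y V^y + Γ^y_{y j} V^j
  = (0) + (1/x)(x) + (0)(0)
  = 1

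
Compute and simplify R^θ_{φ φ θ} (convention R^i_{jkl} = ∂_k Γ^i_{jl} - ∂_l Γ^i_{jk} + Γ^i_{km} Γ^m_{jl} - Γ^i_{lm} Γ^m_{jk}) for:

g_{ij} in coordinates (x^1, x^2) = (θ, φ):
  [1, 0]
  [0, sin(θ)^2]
Non-zero Christoffel symbols (Γ^k_{ij} = Γ^k_{ji}):
Γ^θ_{φ φ} = -sin(2*θ)/2
Γ^φ_{θ φ} = 1/tan(θ)
R^θ_{φ φ θ} = ∂_φ Γ^θ_{φ θ} - ∂_θ Γ^θ_{φ φ} + Γ^θ_{φ m} Γ^m_{φ θ} - Γ^θ_{θ m} Γ^m_{φ φ}
  = (0) - (-cos(2*θ)) + (-cos(θ)^2) - (0) = -sin(θ)^2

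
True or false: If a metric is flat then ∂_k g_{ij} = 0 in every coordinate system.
Flatness means R^i_{jkl} = 0; the components can still vary, e.g. the flat plane in polar coordinates has g_{θθ} = r^2.
False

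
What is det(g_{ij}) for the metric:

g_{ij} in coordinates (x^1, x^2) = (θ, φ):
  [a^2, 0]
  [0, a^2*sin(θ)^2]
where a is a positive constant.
For a 2×2 metric: det(g) = g_{11}·g_{22} - g_{12}·g_{21}
= (a^2)·(a^2*sin(θ)^2) - (0)·(0)
= a^4*sin(θ)^2 - 0
det(g) = a^4*sin(θ)^2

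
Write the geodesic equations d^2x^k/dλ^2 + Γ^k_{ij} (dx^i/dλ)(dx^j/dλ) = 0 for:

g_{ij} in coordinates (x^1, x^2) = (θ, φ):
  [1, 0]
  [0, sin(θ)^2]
Geodesic equation: d^2x^k/dλ^2 + Γ^k_{ij} (dx^i/dλ)(dx^j/dλ) = 0.
Non-zero Christoffel symbols:
Γ^θ_{φ φ} = -sin(2*θ)/2
Γ^φ_{θ φ} = 1/tan(θ)
Substituting (the symmetric pair Γ^k_{ij}, Γ^k_{ji} combines into a factor 2):
d^2θ/dλ^2 - (sin(2*θ)/2) (dφ/dλ)^2 = 0
d^2φ/dλ^2 + (2/tan(θ)) (dθ/dλ)(dφ/dλ) = 0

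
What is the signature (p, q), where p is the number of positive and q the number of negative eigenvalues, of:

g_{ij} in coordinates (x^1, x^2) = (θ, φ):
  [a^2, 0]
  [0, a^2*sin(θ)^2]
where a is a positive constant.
The metric is diagonal, so its eigenvalues are the diagonal entries: a^2, a^2*sin(θ)^2 (at a generic point, where coordinate-dependent entries are positive).
2 positive, 0 negative.
(2, 0) - Riemannian (positive definite)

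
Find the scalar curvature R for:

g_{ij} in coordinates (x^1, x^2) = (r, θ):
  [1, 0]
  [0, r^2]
Non-zero Christoffel symbols (Γ^k_{ij} = Γ^k_{ji}):
Γ^r_{θ θ} = -r
Γ^θ_{r θ} = 1/r
Ricci tensor (R_{ij} = R^k_{ikj}): R_{rr} = 0, R_{rθ} = 0, R_{θθ} = 0
Inverse metric: g^{rr} = 1, g^{θθ} = 1/r^2
R = g^{ij} R_{ij} = (1)(0) + (1/r^2)(0) = 0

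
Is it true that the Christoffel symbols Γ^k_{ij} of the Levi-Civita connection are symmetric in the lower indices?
The Levi-Civita connection is torsion-free, which is exactly Γ^k_{ij} = Γ^k_{ji}.
Yes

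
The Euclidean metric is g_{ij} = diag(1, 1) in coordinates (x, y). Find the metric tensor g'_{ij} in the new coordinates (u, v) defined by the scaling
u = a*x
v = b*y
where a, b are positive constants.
Invert the transformation: x = u/a, y = v/b
g'_{ij} = (∂x^k/∂x'^i)(∂x^l/∂x'^j) g_{kl}; with g_{kl} = δ_{kl} this is Σ_k (∂x^k/∂x'^i)(∂x^k/∂x'^j).
Jacobian: ∂x/∂u = 1/a, ∂x/∂v = 0, ∂y/∂u = 0, ∂y/∂v = 1/b
g'_{uu} = (1/a)(1/a) + (0)(0) = 1/a^2
g'_{uv} = (1/a)(0) + (0)(1/b) = 0
g'_{vv} = (0)(0) + (1/b)(1/b) = 1/b^2
g'_{ij} = diag(1/a^2, 1/b^2)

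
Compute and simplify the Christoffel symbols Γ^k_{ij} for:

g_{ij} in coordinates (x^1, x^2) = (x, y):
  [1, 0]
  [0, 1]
Using Γ^k_{ij} = (1/2) g^{km} (∂_i g_{mj} + ∂_j g_{mi} - ∂_m g_{ij}); the metric is diagonal, so only the m = k term contributes.
Every metric component is constant, so all ∂_m g_{ij} = 0 and every Christoffel symbol vanishes.
All Christoffel symbols are zero.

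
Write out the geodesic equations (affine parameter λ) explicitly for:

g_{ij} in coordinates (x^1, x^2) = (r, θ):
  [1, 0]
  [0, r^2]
Geodesic equation: d^2x^k/dλ^2 + Γ^k_{ij} (dx^i/dλ)(dx^j/dλ) = 0.
Non-zero Christoffel symbols:
Γ^r_{θ θ} = -r
Γ^θ_{r θ} = 1/r
Substituting (the symmetric pair Γ^k_{ij}, Γ^k_{ji} combines into a factor 2):
d^2r/dλ^2 - r (dθ/dλ)^2 = 0
d^2θ/dλ^2 + (2/r) (dr/dλ)(dθ/dλ) = 0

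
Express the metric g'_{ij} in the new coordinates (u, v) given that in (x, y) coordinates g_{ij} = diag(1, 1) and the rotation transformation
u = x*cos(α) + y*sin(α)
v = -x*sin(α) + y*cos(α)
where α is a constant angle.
Invert the transformation: x = u*cos(α) - v*sin(α), y = u*sin(α) + v*cos(α)
g'_{ij} = (∂x^k/∂x'^i)(∂x^l/∂x'^j) g_{kl}; with g_{kl} = δ_{kl} this is Σ_k (∂x^k/∂x'^i)(∂x^k/∂x'^j).
Jacobian: ∂x/∂u = cos(α), ∂x/∂v = -sin(α), ∂y/∂u = sin(α), ∂y/∂v = cos(α)
g'_{uu} = (cos(α))(cos(α)) + (sin(α))(sin(α)) = 1
g'_{uv} = (cos(α))(-sin(α)) + (sin(α))(cos(α)) = 0
g'_{vv} = (-sin(α))(-sin(α)) + (cos(α))(cos(α)) = 1
g'_{ij} = diag(1, 1)
The Euclidean metric is invariant under rotations.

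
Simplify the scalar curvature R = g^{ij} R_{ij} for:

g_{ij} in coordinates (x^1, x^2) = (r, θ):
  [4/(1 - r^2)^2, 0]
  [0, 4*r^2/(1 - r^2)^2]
Non-zero Christoffel symbols (Γ^k_{ij} = Γ^k_{ji}):
Γ^r_{r r} = 2*r/(1 - r^2)
Γ^r_{θ θ} = (r^3 + r)/(r^2 - 1)
Γ^θ_{r θ} = (-r^2 - 1)/(r^3 - r)
Ricci tensor (R_{ij} = R^k_{ikj}): R_{rr} = -4/(r^2 - 1)^2, R_{rθ} = 0, R_{θθ} = -4*r^2/(r^2 - 1)^2
Inverse metric: g^{rr} = (1 - r^2)^2/4, g^{θθ} = (1 - r^2)^2/(4*r^2)
R = g^{ij} R_{ij} = ((1 - r^2)^2/4)(-4/(r^2 - 1)^2) + ((1 - r^2)^2/(4*r^2))(-4*r^2/(r^2 - 1)^2) = -2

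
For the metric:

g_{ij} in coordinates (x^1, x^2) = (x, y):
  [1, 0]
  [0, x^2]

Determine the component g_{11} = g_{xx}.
With x^1 = x, x^2 = y, g_{11} = g_{xx} is the row-1, column-1 entry of the matrix.
g_{11} = 1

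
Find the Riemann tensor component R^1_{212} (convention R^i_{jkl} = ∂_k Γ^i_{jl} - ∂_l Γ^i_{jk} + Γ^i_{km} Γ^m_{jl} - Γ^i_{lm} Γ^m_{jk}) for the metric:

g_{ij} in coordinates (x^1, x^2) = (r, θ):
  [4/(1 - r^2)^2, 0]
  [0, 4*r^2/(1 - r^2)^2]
Non-zero Christoffel symbols (Γ^k_{ij} = Γ^k_{ji}):
Γ^r_{r r} = 2*r/(1 - r^2)
Γ^r_{θ θ} = (r^3 + r)/(r^2 - 1)
Γ^θ_{r θ} = (-r^2 - 1)/(r^3 - r)
R^r_{θ r θ} = ∂_r Γ^r_{θ θ} - ∂_θ Γ^r_{θ r} + Γ^r_{r m} Γ^m_{θ θ} - Γ^r_{θ m} Γ^m_{θ r}
  = ((r^4 - 4*r^2 - 1)/(r^2 - 1)^2) - (0) + (-2*r^2*(r^2 + 1)/(r^2 - 1)^2) - (-(r^2 + 1)^2/(r^2 - 1)^2) = -4*r^2/(r^2 - 1)^2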